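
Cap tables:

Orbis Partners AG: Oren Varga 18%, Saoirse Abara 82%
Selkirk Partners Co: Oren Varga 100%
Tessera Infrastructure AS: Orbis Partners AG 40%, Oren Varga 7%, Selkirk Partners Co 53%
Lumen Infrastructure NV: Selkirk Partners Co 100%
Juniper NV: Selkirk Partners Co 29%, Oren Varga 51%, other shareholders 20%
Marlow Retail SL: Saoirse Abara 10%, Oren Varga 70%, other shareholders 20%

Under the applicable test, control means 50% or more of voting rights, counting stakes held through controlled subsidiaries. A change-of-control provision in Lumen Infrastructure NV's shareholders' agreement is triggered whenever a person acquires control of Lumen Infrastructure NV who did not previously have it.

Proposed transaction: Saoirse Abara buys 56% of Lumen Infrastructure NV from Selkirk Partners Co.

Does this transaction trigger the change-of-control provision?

Yes

The purchase adds only to Saoirse's holdings (Selkirk's stake shrinks), so Saoirse is the only person who could newly come to control Lumen.
Saoirse holds 82% of Orbis, so Saoirse controls Orbis.
Neither Saoirse nor any entity Saoirse controls holds any voting interest in Lumen.
So before the transaction, Saoirse does not control Lumen.
After the purchase, Saoirse holds 56% of Lumen directly, and Selkirk's stake falls to 44%.
Saoirse holds 56% of Lumen, so Saoirse controls Lumen.
Saoirse did not control Lumen before and does after, so the clause is triggered.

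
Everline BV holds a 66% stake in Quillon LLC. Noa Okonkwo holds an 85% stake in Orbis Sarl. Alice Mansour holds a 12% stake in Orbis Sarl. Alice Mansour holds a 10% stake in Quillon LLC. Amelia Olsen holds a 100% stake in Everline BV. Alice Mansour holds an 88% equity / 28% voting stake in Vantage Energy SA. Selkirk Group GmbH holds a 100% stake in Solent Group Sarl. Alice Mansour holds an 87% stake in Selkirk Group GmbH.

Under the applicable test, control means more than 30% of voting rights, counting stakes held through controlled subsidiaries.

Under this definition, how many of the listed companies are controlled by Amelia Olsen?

Amelia holds 100% of Everline, so Amelia controls Everline.
Everline holds 66% of Quillon, so Amelia controls Quillon.
No other company's threshold is met.
Amelia controls 2 companies.

2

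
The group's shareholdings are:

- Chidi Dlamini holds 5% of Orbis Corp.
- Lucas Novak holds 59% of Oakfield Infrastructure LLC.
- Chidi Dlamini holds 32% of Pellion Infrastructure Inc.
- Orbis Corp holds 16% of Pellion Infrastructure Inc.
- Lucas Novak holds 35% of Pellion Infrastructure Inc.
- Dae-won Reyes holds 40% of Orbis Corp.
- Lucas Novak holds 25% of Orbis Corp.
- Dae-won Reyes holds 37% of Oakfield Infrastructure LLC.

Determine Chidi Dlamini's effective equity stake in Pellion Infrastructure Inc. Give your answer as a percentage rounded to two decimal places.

32.80%

Chidi reaches Pellion along 2 paths.
Direct stake: 32% = 32%.
Via Orbis: 5% × 16% = 0.8%.
Total: 32% + 0.8% = 32.8%.
Rounded: 32.80%.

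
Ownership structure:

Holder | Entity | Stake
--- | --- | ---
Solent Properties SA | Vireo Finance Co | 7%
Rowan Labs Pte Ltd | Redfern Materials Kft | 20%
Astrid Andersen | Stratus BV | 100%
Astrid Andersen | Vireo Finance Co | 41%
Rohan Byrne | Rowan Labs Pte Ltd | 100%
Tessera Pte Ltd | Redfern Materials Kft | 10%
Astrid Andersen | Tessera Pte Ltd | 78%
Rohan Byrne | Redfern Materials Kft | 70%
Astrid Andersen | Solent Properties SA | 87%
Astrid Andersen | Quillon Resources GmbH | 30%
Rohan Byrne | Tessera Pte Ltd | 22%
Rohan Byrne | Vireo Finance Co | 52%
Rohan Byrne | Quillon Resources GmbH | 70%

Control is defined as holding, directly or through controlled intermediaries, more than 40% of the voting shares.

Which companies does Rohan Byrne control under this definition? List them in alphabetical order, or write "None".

Rohan holds 70% of Quillon, so Rohan controls Quillon.
Rohan holds 100% of Rowan, so Rohan controls Rowan.
Rohan holds 52% of Vireo, so Rohan controls Vireo.
Rowan and Rohan together hold 20% + 70% = 90% of Redfern, so Rohan controls Redfern.
No other company's threshold is met.

Quillon Resources GmbH, Redfern Materials Kft, Rowan Labs Pte Ltd, Vireo Finance Co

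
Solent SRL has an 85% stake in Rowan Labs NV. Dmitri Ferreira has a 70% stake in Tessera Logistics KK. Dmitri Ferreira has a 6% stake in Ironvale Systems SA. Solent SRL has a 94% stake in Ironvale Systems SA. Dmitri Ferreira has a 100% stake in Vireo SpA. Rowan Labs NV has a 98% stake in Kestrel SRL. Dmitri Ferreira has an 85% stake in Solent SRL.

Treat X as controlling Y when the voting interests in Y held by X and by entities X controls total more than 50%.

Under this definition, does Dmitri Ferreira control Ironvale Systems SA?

Yes

Dmitri holds 85% of Solent, so Dmitri controls Solent.
Solent and Dmitri together hold 94% + 6% = 100% of Ironvale, so Dmitri controls Ironvale.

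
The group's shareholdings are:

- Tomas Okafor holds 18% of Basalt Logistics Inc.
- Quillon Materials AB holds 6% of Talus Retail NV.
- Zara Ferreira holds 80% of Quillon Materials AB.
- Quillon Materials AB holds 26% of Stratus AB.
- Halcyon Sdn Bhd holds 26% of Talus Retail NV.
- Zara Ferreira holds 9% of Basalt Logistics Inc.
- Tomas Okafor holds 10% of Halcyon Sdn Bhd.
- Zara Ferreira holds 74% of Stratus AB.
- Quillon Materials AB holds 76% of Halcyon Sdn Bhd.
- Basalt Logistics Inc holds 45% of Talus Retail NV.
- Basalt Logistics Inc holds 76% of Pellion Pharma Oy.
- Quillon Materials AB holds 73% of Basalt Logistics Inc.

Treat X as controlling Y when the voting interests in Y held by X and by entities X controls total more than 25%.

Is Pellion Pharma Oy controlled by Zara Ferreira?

Zara holds 80% of Quillon, so Zara controls Quillon.
Zara and Quillon together hold 9% + 73% = 82% of Basalt, so Zara controls Basalt.
Basalt holds 76% of Pellion, so Zara controls Pellion.

Yes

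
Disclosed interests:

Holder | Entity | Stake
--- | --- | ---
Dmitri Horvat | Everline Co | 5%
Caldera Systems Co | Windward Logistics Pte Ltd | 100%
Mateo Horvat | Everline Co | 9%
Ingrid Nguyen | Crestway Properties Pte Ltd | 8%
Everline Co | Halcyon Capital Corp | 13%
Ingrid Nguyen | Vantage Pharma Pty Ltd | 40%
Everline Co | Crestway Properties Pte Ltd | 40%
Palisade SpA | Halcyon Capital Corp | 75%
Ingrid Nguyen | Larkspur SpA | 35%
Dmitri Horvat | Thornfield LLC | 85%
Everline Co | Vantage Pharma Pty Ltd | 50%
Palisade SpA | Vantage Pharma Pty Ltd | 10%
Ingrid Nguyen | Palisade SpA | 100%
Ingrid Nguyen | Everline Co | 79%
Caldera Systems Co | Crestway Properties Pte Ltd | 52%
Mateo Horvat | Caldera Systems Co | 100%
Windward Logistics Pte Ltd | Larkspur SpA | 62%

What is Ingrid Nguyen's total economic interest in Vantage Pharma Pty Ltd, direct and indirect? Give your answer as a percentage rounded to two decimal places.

Ingrid reaches Vantage along 3 paths.
Via Everline: 79% × 50% = 39.5%.
Direct stake: 40% = 40%.
Via Palisade: 100% × 10% = 10%.
Total: 39.5% + 40% + 10% = 89.5%.
Rounded: 89.50%.

89.50%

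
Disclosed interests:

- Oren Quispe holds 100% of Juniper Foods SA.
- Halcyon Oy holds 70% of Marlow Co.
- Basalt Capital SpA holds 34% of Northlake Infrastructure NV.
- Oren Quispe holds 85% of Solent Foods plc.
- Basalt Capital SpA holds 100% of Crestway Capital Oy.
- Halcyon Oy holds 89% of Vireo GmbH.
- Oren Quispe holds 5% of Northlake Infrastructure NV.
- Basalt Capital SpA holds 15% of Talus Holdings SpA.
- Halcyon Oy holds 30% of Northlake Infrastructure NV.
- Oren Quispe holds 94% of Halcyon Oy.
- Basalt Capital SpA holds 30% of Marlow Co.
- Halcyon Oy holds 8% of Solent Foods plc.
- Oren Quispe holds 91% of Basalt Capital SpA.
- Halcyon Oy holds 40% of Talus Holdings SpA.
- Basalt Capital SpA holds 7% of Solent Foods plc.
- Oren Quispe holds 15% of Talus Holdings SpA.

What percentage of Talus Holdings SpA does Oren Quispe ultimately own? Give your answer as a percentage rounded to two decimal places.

66.25%

Oren reaches Talus along 3 paths.
Via Halcyon: 94% × 40% = 37.6%.
Direct stake: 15% = 15%.
Via Basalt: 91% × 15% = 13.65%.
Total: 37.6% + 15% + 13.65% = 66.25%.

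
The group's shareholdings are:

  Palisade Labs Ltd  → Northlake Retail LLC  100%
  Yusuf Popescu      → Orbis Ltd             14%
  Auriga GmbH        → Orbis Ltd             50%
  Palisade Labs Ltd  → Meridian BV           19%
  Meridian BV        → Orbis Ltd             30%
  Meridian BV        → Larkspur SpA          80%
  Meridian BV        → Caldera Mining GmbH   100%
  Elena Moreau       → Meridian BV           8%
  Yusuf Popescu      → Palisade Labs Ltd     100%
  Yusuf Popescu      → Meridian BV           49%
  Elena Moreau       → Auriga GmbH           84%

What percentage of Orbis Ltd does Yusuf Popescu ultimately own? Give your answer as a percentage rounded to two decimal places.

Yusuf reaches Orbis along 3 paths.
Via Meridian: 49% × 30% = 14.7%.
Via Palisade → Meridian: 100% × 19% × 30% = 5.7%.
Direct stake: 14% = 14%.
Total: 14.7% + 5.7% + 14% = 34.4%.
Rounded: 34.40%.

34.40%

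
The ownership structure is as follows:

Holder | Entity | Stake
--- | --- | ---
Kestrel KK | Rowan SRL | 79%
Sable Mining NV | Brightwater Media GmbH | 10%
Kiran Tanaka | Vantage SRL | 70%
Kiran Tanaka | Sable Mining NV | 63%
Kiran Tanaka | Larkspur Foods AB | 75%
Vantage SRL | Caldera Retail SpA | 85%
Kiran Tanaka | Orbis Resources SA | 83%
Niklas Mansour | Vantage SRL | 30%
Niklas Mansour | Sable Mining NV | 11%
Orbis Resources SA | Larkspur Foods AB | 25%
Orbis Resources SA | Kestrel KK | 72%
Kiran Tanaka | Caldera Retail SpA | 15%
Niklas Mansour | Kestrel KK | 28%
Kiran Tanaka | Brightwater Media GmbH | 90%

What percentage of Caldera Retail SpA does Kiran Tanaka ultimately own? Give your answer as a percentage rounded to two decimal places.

Kiran reaches Caldera along 2 paths.
Direct stake: 15% = 15%.
Via Vantage: 70% × 85% = 59.5%.
Total: 15% + 59.5% = 74.5%.
Rounded: 74.50%.

74.50%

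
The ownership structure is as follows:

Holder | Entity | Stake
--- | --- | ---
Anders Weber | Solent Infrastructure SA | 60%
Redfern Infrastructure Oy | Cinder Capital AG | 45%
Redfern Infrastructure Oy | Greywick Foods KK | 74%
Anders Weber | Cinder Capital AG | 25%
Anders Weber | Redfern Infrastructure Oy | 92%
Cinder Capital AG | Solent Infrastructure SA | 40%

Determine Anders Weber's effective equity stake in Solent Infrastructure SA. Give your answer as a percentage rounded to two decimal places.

Anders reaches Solent along 3 paths.
Direct stake: 60% = 60%.
Via Cinder: 25% × 40% = 10%.
Via Redfern → Cinder: 92% × 45% × 40% = 16.56%.
Total: 60% + 10% + 16.56% = 86.56%.

86.56%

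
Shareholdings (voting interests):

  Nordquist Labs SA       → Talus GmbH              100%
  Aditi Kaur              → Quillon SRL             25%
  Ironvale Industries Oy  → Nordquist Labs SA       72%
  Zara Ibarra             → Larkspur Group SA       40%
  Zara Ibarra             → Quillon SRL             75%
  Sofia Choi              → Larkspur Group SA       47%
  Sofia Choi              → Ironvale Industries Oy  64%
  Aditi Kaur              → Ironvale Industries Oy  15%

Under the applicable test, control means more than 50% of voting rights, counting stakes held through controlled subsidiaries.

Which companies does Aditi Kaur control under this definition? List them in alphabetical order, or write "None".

None

Aditi's largest direct stake is 25% in Quillon, which does not meet the threshold.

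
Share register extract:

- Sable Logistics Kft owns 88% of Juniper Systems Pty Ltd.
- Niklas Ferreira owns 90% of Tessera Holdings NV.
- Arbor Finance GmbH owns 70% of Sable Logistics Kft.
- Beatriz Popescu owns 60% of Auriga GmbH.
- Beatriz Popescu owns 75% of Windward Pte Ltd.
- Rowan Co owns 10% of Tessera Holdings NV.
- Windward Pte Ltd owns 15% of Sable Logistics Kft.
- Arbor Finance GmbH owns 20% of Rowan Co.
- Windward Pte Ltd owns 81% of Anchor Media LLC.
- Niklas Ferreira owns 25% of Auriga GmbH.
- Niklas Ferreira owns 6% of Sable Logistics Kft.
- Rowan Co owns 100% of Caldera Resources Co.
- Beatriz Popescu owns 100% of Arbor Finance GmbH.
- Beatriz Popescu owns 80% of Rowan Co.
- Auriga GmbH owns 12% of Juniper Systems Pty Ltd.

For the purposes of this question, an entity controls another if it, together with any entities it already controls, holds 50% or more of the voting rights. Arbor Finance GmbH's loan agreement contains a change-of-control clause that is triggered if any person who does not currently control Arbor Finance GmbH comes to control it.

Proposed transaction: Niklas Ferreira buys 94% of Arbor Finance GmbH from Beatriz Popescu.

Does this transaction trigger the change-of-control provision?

Yes

The purchase adds only to Niklas's holdings (Beatriz's stake shrinks), so Niklas is the only person who could newly come to control Arbor.
Niklas holds 90% of Tessera, so Niklas controls Tessera.
Neither Niklas nor any entity Niklas controls holds any voting interest in Arbor.
So before the transaction, Niklas does not control Arbor.
After the purchase, Niklas holds 94% of Arbor directly, and Beatriz's stake falls to 6%.
Niklas holds 94% of Arbor, so Niklas controls Arbor.
Niklas did not control Arbor before and does after, so the clause is triggered.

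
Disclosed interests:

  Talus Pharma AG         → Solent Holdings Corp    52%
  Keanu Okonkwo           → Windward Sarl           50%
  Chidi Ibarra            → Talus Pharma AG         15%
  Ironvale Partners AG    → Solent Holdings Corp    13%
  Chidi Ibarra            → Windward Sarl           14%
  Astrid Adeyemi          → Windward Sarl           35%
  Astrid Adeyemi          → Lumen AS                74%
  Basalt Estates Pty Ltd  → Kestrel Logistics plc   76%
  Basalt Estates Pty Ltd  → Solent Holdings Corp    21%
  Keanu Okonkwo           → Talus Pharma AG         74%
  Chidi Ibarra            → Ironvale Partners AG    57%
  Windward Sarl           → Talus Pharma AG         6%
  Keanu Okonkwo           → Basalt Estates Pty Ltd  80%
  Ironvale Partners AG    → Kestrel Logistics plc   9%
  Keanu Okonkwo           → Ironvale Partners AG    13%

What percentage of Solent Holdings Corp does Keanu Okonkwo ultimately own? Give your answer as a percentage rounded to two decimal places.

Keanu reaches Solent along 4 paths.
Via Talus: 74% × 52% = 38.48%.
Via Windward → Talus: 50% × 6% × 52% = 1.56%.
Via Basalt: 80% × 21% = 16.8%.
Via Ironvale: 13% × 13% = 1.69%.
Total: 38.48% + 1.56% + 16.8% + 1.69% = 58.53%.

58.53%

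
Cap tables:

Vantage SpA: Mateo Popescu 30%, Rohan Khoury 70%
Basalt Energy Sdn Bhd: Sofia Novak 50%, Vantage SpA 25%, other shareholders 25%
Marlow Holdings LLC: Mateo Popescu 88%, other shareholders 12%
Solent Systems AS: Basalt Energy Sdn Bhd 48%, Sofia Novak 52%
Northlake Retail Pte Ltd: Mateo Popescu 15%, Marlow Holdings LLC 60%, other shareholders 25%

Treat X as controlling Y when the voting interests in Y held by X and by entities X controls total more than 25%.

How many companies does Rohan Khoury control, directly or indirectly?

Rohan holds 70% of Vantage, so Rohan controls Vantage.
No other company's threshold is met.
Rohan controls 1 company.

1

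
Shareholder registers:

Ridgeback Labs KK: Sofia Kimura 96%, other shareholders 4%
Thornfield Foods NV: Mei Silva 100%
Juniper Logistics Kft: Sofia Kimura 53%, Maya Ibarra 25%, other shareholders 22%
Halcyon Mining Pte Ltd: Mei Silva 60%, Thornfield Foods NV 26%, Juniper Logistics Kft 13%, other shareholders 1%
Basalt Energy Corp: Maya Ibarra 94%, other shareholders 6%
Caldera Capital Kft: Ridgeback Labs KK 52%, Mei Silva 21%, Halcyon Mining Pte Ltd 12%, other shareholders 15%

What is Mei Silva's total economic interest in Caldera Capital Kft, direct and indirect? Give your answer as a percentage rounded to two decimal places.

Mei reaches Caldera along 3 paths.
Direct stake: 21% = 21%.
Via Halcyon: 60% × 12% = 7.2%.
Via Thornfield → Halcyon: 100% × 26% × 12% = 3.12%.
Total: 21% + 7.2% + 3.12% = 31.32%.

31.32%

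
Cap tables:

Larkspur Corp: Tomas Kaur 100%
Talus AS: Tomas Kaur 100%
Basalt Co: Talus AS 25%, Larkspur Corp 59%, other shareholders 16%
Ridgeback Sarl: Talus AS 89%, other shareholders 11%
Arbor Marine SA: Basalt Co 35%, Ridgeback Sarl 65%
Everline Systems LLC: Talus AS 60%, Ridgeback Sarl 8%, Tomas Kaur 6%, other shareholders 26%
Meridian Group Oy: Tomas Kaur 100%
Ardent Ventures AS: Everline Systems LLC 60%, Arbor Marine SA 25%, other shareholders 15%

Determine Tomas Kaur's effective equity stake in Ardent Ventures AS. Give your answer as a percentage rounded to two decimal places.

65.68%

Tomas reaches Ardent along 6 paths.
Via Talus → Everline: 100% × 60% × 60% = 36%.
Via Talus → Ridgeback → Everline: 100% × 89% × 8% × 60% = 4.272%.
Via Everline: 6% × 60% = 3.6%.
Via Talus → Basalt → Arbor: 100% × 25% × 35% × 25% = 2.1875%.
Via Larkspur → Basalt → Arbor: 100% × 59% × 35% × 25% = 5.1625%.
Via Talus → Ridgeback → Arbor: 100% × 89% × 65% × 25% = 14.4625%.
Total: 36% + 4.272% + 3.6% + 2.1875% + 5.1625% + 14.4625% = 65.6845%.
Rounded: 65.68%.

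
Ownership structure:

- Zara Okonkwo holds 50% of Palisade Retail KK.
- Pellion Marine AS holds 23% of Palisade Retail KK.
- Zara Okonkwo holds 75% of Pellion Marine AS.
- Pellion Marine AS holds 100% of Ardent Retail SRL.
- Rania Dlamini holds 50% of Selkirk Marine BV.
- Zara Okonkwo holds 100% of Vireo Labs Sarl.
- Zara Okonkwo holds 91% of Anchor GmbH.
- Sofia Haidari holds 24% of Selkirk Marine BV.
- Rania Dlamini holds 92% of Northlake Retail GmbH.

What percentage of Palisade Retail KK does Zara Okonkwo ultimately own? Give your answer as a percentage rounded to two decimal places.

67.25%

Zara reaches Palisade along 2 paths.
Via Pellion: 75% × 23% = 17.25%.
Direct stake: 50% = 50%.
Total: 17.25% + 50% = 67.25%.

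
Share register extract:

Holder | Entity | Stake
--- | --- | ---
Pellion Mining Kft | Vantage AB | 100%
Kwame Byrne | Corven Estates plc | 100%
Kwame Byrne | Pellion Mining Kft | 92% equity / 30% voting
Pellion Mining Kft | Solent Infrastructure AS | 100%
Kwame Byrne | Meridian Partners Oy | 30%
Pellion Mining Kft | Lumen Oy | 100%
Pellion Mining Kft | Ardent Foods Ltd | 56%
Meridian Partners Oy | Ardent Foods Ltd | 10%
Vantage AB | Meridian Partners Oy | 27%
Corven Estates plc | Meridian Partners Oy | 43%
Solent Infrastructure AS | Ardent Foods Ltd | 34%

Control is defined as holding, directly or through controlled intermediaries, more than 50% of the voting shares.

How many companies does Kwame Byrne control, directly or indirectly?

2

Kwame holds 100% of Corven, so Kwame controls Corven.
Corven and Kwame together hold 43% + 30% = 73% of Meridian, so Kwame controls Meridian.
No other company's threshold is met.
Kwame controls 2 companies.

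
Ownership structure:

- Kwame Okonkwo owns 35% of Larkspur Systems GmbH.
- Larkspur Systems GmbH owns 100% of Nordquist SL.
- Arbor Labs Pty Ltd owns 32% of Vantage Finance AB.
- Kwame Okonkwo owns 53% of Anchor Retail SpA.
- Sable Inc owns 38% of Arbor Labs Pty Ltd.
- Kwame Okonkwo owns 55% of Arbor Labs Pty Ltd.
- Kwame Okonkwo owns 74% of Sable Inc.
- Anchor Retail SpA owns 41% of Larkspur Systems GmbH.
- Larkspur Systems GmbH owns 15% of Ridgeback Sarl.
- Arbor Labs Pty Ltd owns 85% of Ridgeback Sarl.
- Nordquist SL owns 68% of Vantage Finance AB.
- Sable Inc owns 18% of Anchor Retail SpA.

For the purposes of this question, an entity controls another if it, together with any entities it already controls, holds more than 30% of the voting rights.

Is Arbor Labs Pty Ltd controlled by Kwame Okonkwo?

Kwame holds 74% of Sable, so Kwame controls Sable.
Kwame and Sable together hold 55% + 38% = 93% of Arbor, so Kwame controls Arbor.

Yes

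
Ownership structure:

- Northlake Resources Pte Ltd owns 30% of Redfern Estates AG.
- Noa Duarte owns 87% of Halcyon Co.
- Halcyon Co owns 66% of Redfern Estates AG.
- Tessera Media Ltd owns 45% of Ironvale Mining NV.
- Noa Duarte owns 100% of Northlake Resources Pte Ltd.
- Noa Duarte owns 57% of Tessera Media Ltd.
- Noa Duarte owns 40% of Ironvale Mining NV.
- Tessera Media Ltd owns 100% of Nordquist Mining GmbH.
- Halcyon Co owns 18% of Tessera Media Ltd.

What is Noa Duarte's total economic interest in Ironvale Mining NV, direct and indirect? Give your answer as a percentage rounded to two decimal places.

Noa reaches Ironvale along 3 paths.
Direct stake: 40% = 40%.
Via Tessera: 57% × 45% = 25.65%.
Via Halcyon → Tessera: 87% × 18% × 45% = 7.047%.
Total: 40% + 25.65% + 7.047% = 72.697%.
Rounded: 72.70%.

72.70%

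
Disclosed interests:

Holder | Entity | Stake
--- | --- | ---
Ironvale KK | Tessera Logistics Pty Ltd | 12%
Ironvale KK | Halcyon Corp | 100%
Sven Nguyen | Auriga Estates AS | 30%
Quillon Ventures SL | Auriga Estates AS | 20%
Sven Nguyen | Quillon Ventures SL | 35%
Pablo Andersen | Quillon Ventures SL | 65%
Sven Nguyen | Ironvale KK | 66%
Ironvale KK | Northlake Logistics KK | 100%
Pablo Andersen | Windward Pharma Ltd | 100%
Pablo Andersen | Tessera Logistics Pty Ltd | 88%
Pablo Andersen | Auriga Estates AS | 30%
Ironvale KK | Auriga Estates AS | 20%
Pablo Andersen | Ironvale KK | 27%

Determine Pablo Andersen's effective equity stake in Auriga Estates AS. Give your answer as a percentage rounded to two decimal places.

Pablo reaches Auriga along 3 paths.
Via Quillon: 65% × 20% = 13%.
Direct stake: 30% = 30%.
Via Ironvale: 27% × 20% = 5.4%.
Total: 13% + 30% + 5.4% = 48.4%.
Rounded: 48.40%.

48.40%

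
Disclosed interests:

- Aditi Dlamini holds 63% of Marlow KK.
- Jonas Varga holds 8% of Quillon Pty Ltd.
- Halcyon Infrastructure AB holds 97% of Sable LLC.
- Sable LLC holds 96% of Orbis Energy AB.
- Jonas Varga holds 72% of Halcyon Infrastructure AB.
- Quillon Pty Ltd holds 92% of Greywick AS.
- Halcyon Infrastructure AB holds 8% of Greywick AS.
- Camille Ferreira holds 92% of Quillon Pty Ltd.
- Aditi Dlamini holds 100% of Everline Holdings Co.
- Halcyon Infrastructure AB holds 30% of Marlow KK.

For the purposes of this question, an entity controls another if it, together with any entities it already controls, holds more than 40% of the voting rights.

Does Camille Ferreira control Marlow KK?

Camille holds 92% of Quillon, so Camille controls Quillon.
Quillon holds 92% of Greywick, so Camille controls Greywick.
Neither Camille nor any entity Camille controls holds any voting interest in Marlow.
So Camille does not control Marlow.

No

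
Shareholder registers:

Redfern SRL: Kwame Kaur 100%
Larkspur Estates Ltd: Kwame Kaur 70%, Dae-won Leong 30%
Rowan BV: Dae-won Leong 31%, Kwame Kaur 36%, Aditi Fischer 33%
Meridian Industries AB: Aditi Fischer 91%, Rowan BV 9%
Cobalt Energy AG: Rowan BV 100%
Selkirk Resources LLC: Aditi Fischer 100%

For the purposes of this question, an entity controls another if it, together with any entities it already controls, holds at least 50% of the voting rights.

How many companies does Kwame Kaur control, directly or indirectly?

2

Kwame holds 100% of Redfern, so Kwame controls Redfern.
Kwame holds 70% of Larkspur, so Kwame controls Larkspur.
No other company's threshold is met.
Kwame controls 2 companies.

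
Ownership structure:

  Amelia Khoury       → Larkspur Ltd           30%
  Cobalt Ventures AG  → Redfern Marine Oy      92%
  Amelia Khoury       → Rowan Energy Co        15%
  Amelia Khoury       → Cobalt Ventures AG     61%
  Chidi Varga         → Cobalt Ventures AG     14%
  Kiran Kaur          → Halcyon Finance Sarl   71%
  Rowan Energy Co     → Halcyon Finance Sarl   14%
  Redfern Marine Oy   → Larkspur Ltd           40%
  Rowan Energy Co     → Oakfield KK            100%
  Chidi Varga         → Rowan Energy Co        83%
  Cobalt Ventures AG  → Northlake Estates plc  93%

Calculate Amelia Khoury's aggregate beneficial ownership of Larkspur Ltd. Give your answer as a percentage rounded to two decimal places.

52.45%

Amelia reaches Larkspur along 2 paths.
Via Cobalt → Redfern: 61% × 92% × 40% = 22.448%.
Direct stake: 30% = 30%.
Total: 22.448% + 30% = 52.448%.
Rounded: 52.45%.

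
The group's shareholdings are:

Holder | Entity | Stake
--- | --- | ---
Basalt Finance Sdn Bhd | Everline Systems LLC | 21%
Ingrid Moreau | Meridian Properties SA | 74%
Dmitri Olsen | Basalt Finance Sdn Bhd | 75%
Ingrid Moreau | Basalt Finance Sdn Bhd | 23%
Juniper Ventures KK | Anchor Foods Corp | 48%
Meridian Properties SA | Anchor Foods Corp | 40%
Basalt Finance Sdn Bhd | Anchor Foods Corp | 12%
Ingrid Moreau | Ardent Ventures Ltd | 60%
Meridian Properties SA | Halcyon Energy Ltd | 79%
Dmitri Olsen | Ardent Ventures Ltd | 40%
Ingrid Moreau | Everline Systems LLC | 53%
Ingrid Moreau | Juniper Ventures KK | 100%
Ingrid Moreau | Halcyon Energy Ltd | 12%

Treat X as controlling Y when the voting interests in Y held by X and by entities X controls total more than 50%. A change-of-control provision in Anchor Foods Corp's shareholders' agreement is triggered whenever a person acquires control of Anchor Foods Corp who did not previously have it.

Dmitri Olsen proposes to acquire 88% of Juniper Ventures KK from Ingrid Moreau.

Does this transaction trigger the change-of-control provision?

Yes

The purchase adds only to Dmitri's holdings (Ingrid's stake shrinks), so Dmitri is the only person who could newly come to control Anchor.
Dmitri holds 75% of Basalt, so Dmitri controls Basalt.
In Anchor, Dmitri's side holds only 12%, not > 50%.
So before the transaction, Dmitri does not control Anchor.
After the purchase, Dmitri holds 88% of Juniper directly, and Ingrid's stake falls to 12%.
Dmitri holds 88% of Juniper, so Dmitri controls Juniper.
Basalt and Juniper together hold 12% + 48% = 60% of Anchor, so Dmitri controls Anchor.
Dmitri did not control Anchor before and does after, so the clause is triggered.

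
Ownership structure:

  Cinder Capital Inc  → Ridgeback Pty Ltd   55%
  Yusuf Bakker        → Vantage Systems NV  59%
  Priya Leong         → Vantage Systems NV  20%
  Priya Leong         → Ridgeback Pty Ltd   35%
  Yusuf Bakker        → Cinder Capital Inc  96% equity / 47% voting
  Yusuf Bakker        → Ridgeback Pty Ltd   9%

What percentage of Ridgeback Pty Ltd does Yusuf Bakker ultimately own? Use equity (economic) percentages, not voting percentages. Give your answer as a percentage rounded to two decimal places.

61.80%

Yusuf reaches Ridgeback along 2 paths.
Via Cinder: 96% × 55% = 52.8%.
Direct stake: 9% = 9%.
Total: 52.8% + 9% = 61.8%.
Rounded: 61.80%.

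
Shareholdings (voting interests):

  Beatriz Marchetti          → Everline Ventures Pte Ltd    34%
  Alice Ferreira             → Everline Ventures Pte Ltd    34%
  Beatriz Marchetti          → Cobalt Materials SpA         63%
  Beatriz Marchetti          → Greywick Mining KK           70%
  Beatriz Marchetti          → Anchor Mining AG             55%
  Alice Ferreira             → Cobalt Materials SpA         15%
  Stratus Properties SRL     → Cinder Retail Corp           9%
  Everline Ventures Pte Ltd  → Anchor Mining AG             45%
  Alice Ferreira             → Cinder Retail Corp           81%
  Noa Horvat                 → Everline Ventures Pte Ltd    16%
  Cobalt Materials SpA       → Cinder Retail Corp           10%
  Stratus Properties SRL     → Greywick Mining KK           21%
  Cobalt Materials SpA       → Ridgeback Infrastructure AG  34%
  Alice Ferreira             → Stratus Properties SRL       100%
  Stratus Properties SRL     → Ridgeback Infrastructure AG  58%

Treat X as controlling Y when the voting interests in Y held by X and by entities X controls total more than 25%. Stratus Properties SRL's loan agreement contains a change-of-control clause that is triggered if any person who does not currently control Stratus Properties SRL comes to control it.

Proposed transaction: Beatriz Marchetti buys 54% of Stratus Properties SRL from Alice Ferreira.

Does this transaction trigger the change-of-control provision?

The purchase adds only to Beatriz's holdings (Alice's stake shrinks), so Beatriz is the only person who could newly come to control Stratus.
Beatriz holds 63% of Cobalt, so Beatriz controls Cobalt.
Beatriz holds 34% of Everline, so Beatriz controls Everline.
Everline and Beatriz together hold 45% + 55% = 100% of Anchor, so Beatriz controls Anchor.
Cobalt holds 34% of Ridgeback, so Beatriz controls Ridgeback.
Beatriz holds 70% of Greywick, so Beatriz controls Greywick.
Neither Beatriz nor any entity Beatriz controls holds any voting interest in Stratus.
So before the transaction, Beatriz does not control Stratus.
After the purchase, Beatriz holds 54% of Stratus directly, and Alice's stake falls to 46%.
Beatriz holds 54% of Stratus, so Beatriz controls Stratus.
Beatriz did not control Stratus before and does after, so the clause is triggered.

Yes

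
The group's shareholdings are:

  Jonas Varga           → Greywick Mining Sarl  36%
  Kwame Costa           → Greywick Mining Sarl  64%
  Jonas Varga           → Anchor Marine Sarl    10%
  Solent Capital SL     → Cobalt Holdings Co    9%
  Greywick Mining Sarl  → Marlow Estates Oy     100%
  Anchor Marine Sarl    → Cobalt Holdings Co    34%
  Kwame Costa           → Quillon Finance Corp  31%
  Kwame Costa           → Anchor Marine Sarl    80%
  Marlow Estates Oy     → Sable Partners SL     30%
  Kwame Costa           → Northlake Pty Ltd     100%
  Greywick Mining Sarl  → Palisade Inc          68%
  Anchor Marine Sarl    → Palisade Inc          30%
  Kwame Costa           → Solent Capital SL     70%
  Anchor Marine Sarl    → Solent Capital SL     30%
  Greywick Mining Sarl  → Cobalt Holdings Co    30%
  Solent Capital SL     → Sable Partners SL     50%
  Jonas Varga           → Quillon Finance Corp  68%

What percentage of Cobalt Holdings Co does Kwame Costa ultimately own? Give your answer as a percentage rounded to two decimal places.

Kwame reaches Cobalt along 4 paths.
Via Greywick: 64% × 30% = 19.2%.
Via Anchor: 80% × 34% = 27.2%.
Via Solent: 70% × 9% = 6.3%.
Via Anchor → Solent: 80% × 30% × 9% = 2.16%.
Total: 19.2% + 27.2% + 6.3% + 2.16% = 54.86%.

54.86%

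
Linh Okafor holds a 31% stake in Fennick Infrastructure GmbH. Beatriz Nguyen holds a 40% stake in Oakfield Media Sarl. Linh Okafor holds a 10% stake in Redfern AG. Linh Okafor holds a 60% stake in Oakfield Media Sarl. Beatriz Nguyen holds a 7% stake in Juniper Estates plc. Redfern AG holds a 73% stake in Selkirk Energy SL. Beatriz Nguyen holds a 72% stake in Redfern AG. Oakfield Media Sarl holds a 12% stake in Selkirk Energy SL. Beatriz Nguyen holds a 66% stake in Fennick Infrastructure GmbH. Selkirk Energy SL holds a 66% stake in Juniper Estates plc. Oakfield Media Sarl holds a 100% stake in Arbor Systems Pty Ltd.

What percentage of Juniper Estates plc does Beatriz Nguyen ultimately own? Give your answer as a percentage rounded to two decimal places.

Beatriz reaches Juniper along 3 paths.
Direct stake: 7% = 7%.
Via Redfern → Selkirk: 72% × 73% × 66% = 34.6896%.
Via Oakfield → Selkirk: 40% × 12% × 66% = 3.168%.
Total: 7% + 34.6896% + 3.168% = 44.8576%.
Rounded: 44.86%.

44.86%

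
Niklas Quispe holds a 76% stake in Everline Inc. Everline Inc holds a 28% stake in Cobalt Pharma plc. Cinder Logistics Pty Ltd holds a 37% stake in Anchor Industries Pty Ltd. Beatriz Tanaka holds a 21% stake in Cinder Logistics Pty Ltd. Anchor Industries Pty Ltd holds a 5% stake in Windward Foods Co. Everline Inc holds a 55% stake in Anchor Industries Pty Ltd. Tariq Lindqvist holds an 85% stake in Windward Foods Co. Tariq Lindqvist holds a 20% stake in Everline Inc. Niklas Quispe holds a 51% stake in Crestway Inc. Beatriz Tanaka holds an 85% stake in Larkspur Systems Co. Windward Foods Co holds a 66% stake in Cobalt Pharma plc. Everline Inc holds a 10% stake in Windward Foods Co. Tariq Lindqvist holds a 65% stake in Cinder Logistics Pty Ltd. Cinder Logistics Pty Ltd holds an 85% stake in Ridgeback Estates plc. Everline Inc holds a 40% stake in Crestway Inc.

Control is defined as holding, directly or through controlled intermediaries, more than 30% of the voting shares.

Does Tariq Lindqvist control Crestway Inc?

No

Tariq holds 65% of Cinder, so Tariq controls Cinder.
Cinder holds 37% of Anchor, so Tariq controls Anchor.
Tariq and Anchor together hold 85% + 5% = 90% of Windward, so Tariq controls Windward.
Cinder holds 85% of Ridgeback, so Tariq controls Ridgeback.
Windward holds 66% of Cobalt, so Tariq controls Cobalt.
Neither Tariq nor any entity Tariq controls holds any voting interest in Crestway.
So Tariq does not control Crestway.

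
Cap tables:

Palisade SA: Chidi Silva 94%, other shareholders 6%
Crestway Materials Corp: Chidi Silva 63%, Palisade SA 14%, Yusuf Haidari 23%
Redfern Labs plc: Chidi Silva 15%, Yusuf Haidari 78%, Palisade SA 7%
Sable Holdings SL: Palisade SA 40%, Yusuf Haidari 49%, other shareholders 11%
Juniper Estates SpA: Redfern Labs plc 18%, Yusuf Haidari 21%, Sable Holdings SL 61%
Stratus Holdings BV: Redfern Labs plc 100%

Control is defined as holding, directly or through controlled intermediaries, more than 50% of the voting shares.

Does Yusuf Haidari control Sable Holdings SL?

No

Yusuf holds 78% of Redfern, so Yusuf controls Redfern.
Redfern holds 100% of Stratus, so Yusuf controls Stratus.
In Sable, Yusuf's side holds only 49%, not > 50%.
So Yusuf does not control Sable.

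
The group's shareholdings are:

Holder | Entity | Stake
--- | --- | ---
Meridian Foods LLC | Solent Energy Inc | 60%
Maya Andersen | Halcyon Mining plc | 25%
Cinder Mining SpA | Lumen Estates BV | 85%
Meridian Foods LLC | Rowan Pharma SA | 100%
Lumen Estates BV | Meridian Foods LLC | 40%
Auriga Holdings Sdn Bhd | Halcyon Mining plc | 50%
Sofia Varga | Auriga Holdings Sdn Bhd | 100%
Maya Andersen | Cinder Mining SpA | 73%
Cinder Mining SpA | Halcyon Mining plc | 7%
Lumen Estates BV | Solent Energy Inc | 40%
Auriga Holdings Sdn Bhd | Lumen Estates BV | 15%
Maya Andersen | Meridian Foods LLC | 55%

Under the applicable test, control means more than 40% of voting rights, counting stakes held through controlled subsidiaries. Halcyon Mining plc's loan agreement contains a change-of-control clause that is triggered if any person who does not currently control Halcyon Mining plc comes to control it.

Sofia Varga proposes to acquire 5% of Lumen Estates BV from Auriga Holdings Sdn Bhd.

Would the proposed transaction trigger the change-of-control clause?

The purchase adds only to Sofia's holdings (Auriga's stake shrinks), so Sofia is the only person who could newly come to control Halcyon.
Sofia holds 100% of Auriga, so Sofia controls Auriga.
Auriga holds 50% of Halcyon, so Sofia controls Halcyon.
So Sofia already controls Halcyon before the transaction.
After the purchase, Sofia holds 5% of Lumen directly, and Auriga's stake falls to 10%.
Sofia controlled Halcyon already, so this is not a new person acquiring control; every other person's position is unchanged or reduced.
No new person acquires control, so the clause is not triggered.

No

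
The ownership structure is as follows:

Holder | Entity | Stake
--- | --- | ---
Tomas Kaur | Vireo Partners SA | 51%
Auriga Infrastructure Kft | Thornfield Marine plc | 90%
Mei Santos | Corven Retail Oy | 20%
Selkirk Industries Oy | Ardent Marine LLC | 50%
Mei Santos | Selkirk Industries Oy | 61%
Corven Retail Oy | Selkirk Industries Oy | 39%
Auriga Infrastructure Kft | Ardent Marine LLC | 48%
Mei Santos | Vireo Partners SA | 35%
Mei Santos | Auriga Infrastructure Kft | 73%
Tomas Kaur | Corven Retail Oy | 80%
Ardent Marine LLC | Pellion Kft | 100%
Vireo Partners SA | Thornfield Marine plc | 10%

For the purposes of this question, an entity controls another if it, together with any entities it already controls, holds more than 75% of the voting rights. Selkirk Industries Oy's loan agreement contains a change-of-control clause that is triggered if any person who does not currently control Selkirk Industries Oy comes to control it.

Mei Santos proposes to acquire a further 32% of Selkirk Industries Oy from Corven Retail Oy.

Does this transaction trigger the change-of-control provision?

Yes

The purchase adds only to Mei's holdings (Corven's stake shrinks), so Mei is the only person who could newly come to control Selkirk.
Mei's largest direct stake is 73% in Auriga, which does not meet the threshold, so Mei controls no company.
In Selkirk, Mei's side holds only 61%, not > 75%.
So before the transaction, Mei does not control Selkirk.
After the purchase, Mei's direct stake in Selkirk rises to 61% + 32% = 93%, and Corven's stake falls to 7%.
Mei holds 93% of Selkirk, so Mei controls Selkirk.
Mei did not control Selkirk before and does after, so the clause is triggered.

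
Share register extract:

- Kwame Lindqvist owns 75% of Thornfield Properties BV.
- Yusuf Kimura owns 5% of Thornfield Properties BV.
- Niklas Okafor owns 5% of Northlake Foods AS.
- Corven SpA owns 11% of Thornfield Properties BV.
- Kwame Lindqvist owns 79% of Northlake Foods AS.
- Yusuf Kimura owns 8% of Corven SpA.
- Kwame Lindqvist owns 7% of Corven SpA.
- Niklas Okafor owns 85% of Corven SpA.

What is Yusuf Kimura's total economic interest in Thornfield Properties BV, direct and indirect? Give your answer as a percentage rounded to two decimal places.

5.88%

Yusuf reaches Thornfield along 2 paths.
Via Corven: 8% × 11% = 0.88%.
Direct stake: 5% = 5%.
Total: 0.88% + 5% = 5.88%.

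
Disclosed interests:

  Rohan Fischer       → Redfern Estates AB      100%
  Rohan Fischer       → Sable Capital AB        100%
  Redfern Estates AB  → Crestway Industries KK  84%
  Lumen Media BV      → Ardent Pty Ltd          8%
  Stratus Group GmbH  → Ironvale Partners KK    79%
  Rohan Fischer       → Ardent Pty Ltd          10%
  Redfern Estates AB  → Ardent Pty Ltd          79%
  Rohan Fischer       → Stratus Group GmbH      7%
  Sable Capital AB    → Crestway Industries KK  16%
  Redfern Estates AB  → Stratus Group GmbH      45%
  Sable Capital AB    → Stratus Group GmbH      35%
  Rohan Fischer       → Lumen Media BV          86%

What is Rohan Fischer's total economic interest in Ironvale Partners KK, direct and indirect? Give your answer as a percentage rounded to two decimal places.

Rohan reaches Ironvale along 3 paths.
Via Sable → Stratus: 100% × 35% × 79% = 27.65%.
Via Stratus: 7% × 79% = 5.53%.
Via Redfern → Stratus: 100% × 45% × 79% = 35.55%.
Total: 27.65% + 5.53% + 35.55% = 68.73%.

68.73%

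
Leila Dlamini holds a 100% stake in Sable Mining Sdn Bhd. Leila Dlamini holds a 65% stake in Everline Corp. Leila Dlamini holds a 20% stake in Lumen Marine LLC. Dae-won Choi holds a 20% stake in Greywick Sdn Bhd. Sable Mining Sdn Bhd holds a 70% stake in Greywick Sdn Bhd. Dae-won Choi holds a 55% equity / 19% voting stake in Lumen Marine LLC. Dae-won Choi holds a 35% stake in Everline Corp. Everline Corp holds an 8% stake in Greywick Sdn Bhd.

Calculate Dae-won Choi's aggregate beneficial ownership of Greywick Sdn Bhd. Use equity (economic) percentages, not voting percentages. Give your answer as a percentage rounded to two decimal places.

22.80%

Dae-won reaches Greywick along 2 paths.
Direct stake: 20% = 20%.
Via Everline: 35% × 8% = 2.8%.
Total: 20% + 2.8% = 22.8%.
Rounded: 22.80%.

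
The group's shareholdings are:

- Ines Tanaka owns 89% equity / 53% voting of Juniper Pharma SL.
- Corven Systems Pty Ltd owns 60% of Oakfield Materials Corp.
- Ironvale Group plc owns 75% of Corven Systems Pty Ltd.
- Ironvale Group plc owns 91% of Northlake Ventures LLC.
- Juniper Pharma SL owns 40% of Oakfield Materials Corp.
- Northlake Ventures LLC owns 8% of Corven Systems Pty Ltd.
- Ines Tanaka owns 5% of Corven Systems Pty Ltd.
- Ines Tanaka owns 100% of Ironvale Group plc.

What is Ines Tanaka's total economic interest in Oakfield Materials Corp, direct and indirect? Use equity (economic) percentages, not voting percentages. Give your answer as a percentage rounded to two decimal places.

87.97%

Ines reaches Oakfield along 4 paths.
Via Juniper: 89% × 40% = 35.6%.
Via Corven: 5% × 60% = 3%.
Via Ironvale → Corven: 100% × 75% × 60% = 45%.
Via Ironvale → Northlake → Corven: 100% × 91% × 8% × 60% = 4.368%.
Total: 35.6% + 3% + 45% + 4.368% = 87.968%.
Rounded: 87.97%.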